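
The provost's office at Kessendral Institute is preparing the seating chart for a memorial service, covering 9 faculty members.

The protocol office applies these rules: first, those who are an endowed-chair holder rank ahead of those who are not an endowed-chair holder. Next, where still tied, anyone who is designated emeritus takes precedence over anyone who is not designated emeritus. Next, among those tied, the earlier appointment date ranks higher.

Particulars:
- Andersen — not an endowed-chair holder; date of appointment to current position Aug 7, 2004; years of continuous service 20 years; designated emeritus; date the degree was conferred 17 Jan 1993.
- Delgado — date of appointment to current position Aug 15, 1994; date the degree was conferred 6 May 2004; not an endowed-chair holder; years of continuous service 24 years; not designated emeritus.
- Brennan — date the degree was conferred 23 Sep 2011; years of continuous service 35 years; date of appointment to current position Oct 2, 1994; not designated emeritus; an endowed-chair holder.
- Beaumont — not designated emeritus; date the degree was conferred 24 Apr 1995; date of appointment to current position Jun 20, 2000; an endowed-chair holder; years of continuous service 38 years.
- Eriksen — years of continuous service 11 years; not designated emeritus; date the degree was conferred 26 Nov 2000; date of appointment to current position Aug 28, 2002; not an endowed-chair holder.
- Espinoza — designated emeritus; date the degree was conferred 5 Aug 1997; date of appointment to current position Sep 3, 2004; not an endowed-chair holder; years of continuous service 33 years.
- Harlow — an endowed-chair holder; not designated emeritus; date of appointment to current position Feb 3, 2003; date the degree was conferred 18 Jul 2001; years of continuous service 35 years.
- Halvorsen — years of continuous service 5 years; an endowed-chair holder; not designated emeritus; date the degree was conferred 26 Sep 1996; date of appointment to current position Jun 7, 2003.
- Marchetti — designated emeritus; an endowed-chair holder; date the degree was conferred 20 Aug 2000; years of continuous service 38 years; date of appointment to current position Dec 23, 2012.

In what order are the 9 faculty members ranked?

By the first rule: Marchetti, Brennan, Beaumont, Harlow and Halvorsen (each an endowed-chair holder); then Andersen, Espinoza, Delgado and Eriksen (each not an endowed-chair holder).
Among Marchetti, Brennan, Beaumont, Harlow and Halvorsen, designated emeritus before not designated emeritus: Marchetti (designated emeritus) before Brennan, Beaumont, Harlow and Halvorsen (not designated emeritus).
Among Brennan, Beaumont, Harlow and Halvorsen, by date of appointment to current position (earlier first): Brennan (Oct 2, 1994) before Beaumont (Jun 20, 2000) before Harlow (Feb 3, 2003) before Halvorsen (Jun 7, 2003).
Among Andersen, Espinoza, Delgado and Eriksen, designated emeritus before not designated emeritus: Andersen and Espinoza (designated emeritus) before Delgado and Eriksen (not designated emeritus).
Among Andersen and Espinoza, by date of appointment to current position (earlier first): Andersen (Aug 7, 2004) before Espinoza (Sep 3, 2004).
Among Delgado and Eriksen, by date of appointment to current position (earlier first): Delgado (Aug 15, 1994) before Eriksen (Aug 28, 2002).
Full order: Marchetti, Brennan, Beaumont, Harlow, Halvorsen, Andersen, Espinoza, Delgado, Eriksen.

Marchetti, Brennan, Beaumont, Harlow, Halvorsen, Andersen, Espinoza, Delgado, Eriksen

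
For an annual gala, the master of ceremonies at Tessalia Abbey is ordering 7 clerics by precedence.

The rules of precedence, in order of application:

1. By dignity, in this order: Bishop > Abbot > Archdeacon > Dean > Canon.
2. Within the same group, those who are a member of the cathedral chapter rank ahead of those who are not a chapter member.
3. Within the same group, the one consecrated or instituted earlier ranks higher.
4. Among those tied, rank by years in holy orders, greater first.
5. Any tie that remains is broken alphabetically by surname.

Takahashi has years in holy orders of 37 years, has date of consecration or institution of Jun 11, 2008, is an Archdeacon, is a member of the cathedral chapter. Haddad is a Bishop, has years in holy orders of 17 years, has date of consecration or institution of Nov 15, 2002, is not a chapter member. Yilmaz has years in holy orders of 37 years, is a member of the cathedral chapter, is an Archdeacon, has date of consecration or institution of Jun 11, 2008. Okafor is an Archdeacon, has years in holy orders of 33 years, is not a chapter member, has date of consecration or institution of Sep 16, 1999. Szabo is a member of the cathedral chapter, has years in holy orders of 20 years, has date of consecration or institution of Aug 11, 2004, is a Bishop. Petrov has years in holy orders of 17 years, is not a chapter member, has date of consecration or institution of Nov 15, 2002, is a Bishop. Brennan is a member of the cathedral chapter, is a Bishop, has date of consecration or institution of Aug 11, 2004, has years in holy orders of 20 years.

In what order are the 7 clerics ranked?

Brennan, Szabo, Haddad, Petrov, Takahashi, Yilmaz, Okafor

By dignity: Brennan, Szabo, Haddad and Petrov (Bishop); then Takahashi, Yilmaz and Okafor (Archdeacon).
Among Brennan, Szabo, Haddad and Petrov, a member of the cathedral chapter before not a chapter member: Brennan and Szabo (a member of the cathedral chapter) before Haddad and Petrov (not a chapter member).
Brennan and Szabo both have date of consecration or institution Aug 11, 2004, so the next rule applies.
Brennan and Szabo both have years in holy orders 20 years, so the next rule applies.
Among Brennan and Szabo, alphabetically by surname: Brennan before Szabo.
Haddad and Petrov both have date of consecration or institution Nov 15, 2002, so the next rule applies.
Haddad and Petrov both have years in holy orders 17 years, so the next rule applies.
Among Haddad and Petrov, alphabetically by surname: Haddad before Petrov.
Among Takahashi, Yilmaz and Okafor, a member of the cathedral chapter before not a chapter member: Takahashi and Yilmaz (a member of the cathedral chapter) before Okafor (not a chapter member).
Takahashi and Yilmaz both have date of consecration or institution Jun 11, 2008, so the next rule applies.
Takahashi and Yilmaz both have years in holy orders 37 years, so the next rule applies.
Among Takahashi and Yilmaz, alphabetically by surname: Takahashi before Yilmaz.
Full order: Brennan, Szabo, Haddad, Petrov, Takahashi, Yilmaz, Okafor.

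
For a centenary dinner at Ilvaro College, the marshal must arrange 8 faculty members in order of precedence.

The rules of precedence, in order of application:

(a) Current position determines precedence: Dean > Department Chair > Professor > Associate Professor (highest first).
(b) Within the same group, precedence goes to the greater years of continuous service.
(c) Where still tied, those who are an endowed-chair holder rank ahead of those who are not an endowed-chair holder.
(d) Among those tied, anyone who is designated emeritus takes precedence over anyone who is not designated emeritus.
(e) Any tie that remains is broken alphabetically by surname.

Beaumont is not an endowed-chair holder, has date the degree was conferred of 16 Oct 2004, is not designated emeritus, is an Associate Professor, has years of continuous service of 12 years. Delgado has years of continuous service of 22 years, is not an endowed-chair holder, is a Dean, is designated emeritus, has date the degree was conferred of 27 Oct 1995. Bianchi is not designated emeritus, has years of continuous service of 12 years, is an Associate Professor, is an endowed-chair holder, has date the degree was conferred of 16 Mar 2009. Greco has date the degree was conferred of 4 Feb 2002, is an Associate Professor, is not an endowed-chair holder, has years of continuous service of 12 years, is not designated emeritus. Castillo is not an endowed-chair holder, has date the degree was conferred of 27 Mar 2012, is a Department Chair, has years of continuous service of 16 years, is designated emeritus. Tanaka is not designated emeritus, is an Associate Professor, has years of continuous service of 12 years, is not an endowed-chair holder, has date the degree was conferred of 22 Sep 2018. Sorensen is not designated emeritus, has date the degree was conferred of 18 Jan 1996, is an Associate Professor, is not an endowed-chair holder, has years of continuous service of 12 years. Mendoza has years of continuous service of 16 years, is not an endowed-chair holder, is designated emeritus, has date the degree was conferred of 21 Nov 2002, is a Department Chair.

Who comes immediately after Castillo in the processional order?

Mendoza

By current position: Delgado (Dean); then Castillo and Mendoza (Department Chair); then Bianchi, Beaumont, Greco, Sorensen and Tanaka (Associate Professor).
Castillo and Mendoza both have years of continuous service 16 years, so the next rule applies.
Castillo and Mendoza are each not an endowed-chair holder, so the next rule applies.
Castillo and Mendoza are each designated emeritus, so the next rule applies.
Among Castillo and Mendoza, alphabetically by surname: Castillo before Mendoza.
Bianchi, Beaumont, Greco, Sorensen and Tanaka all have years of continuous service 12 years, so the next rule applies.
Among Bianchi, Beaumont, Greco, Sorensen and Tanaka, an endowed-chair holder before not an endowed-chair holder: Bianchi (an endowed-chair holder) before Beaumont, Greco, Sorensen and Tanaka (not an endowed-chair holder).
Beaumont, Greco, Sorensen and Tanaka are each not designated emeritus, so the next rule applies.
Among Beaumont, Greco, Sorensen and Tanaka, alphabetically by surname: Beaumont before Greco before Sorensen before Tanaka.
Order: Delgado, Castillo, Mendoza, Bianchi, Beaumont, Greco, Sorensen, Tanaka.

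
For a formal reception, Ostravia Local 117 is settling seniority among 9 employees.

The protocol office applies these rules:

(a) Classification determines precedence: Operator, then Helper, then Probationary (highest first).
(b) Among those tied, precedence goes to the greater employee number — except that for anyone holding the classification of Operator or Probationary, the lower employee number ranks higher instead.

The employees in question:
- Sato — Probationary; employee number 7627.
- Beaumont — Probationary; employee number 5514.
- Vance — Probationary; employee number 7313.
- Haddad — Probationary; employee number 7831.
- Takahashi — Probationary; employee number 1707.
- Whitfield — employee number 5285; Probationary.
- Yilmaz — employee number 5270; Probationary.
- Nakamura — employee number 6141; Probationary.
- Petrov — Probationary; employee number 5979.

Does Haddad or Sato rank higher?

By classification: Takahashi, Yilmaz, Whitfield, Beaumont, Petrov, Nakamura, Vance, Sato and Haddad (Probationary).
Among Takahashi, Yilmaz, Whitfield, Beaumont, Petrov, Nakamura, Vance, Sato and Haddad, by employee number (lower first) (reversed rule for this group): Takahashi (1707) before Yilmaz (5270) before Whitfield (5285) before Beaumont (5514) before Petrov (5979) before Nakamura (6141) before Vance (7313) before Sato (7627) before Haddad (7831).
So Sato takes precedence.

Sato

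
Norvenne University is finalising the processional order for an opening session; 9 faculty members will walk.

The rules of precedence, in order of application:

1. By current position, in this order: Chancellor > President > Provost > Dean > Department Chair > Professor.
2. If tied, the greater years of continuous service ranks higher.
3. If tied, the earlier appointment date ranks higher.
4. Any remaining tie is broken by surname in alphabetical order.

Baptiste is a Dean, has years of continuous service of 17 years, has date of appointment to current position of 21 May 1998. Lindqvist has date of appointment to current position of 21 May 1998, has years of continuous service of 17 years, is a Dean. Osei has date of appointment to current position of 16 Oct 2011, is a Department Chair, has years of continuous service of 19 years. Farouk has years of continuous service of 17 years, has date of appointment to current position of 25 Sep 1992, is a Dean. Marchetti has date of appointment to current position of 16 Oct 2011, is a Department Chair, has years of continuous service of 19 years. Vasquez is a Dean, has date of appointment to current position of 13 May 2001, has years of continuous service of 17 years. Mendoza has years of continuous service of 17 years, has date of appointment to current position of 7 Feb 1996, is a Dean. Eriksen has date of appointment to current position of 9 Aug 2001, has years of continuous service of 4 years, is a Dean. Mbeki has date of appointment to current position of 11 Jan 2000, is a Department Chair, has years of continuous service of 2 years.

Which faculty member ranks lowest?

Mbeki

By current position: Farouk, Mendoza, Baptiste, Lindqvist, Vasquez and Eriksen (Dean); then Marchetti, Osei and Mbeki (Department Chair).
Among Farouk, Mendoza, Baptiste, Lindqvist, Vasquez and Eriksen, by years of continuous service (higher first): Farouk, Mendoza, Baptiste, Lindqvist and Vasquez (17 years) before Eriksen (4 years).
Among Farouk, Mendoza, Baptiste, Lindqvist and Vasquez, by date of appointment to current position (earlier first): Farouk (25 Sep 1992) before Mendoza (7 Feb 1996) before Baptiste and Lindqvist (21 May 1998) before Vasquez (13 May 2001).
Among Baptiste and Lindqvist, alphabetically by surname: Baptiste before Lindqvist.
Among Marchetti, Osei and Mbeki, by years of continuous service (higher first): Marchetti and Osei (19 years) before Mbeki (2 years).
Marchetti and Osei both have date of appointment to current position 16 Oct 2011, so the next rule applies.
Among Marchetti and Osei, alphabetically by surname: Marchetti before Osei.
Order: Farouk, Mendoza, Baptiste, Lindqvist, Vasquez, Eriksen, Marchetti, Osei, Mbeki.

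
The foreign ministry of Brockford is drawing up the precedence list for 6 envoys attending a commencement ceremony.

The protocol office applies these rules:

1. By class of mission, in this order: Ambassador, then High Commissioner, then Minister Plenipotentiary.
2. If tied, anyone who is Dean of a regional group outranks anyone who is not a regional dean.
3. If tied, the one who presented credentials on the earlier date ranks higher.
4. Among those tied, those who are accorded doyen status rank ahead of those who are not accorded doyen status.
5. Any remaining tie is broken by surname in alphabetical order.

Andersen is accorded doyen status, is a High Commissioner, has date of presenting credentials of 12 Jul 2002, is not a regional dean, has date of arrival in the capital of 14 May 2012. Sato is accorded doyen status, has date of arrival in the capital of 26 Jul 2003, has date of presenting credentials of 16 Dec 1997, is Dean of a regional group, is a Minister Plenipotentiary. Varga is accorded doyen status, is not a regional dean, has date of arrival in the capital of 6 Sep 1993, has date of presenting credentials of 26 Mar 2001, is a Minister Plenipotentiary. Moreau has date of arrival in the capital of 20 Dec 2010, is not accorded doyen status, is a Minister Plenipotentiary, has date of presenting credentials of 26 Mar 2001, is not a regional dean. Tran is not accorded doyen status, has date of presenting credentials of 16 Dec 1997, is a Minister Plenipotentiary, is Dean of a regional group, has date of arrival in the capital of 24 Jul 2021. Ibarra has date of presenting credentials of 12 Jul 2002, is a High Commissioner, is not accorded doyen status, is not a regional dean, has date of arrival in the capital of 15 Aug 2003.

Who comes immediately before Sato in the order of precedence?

By class of mission: Andersen and Ibarra (High Commissioner); then Sato, Tran, Varga and Moreau (Minister Plenipotentiary).
Andersen and Ibarra are each not a regional dean, so the next rule applies.
Andersen and Ibarra both have date of presenting credentials 12 Jul 2002, so the next rule applies.
Among Andersen and Ibarra, accorded doyen status before not accorded doyen status: Andersen (accorded doyen status) before Ibarra (not accorded doyen status).
Among Sato, Tran, Varga and Moreau, Dean of a regional group before not a regional dean: Sato and Tran (Dean of a regional group) before Varga and Moreau (not a regional dean).
Sato and Tran both have date of presenting credentials 16 Dec 1997, so the next rule applies.
Among Sato and Tran, accorded doyen status before not accorded doyen status: Sato (accorded doyen status) before Tran (not accorded doyen status).
Varga and Moreau both have date of presenting credentials 26 Mar 2001, so the next rule applies.
Among Varga and Moreau, accorded doyen status before not accorded doyen status: Varga (accorded doyen status) before Moreau (not accorded doyen status).
Order: Andersen, Ibarra, Sato, Tran, Varga, Moreau.

Ibarra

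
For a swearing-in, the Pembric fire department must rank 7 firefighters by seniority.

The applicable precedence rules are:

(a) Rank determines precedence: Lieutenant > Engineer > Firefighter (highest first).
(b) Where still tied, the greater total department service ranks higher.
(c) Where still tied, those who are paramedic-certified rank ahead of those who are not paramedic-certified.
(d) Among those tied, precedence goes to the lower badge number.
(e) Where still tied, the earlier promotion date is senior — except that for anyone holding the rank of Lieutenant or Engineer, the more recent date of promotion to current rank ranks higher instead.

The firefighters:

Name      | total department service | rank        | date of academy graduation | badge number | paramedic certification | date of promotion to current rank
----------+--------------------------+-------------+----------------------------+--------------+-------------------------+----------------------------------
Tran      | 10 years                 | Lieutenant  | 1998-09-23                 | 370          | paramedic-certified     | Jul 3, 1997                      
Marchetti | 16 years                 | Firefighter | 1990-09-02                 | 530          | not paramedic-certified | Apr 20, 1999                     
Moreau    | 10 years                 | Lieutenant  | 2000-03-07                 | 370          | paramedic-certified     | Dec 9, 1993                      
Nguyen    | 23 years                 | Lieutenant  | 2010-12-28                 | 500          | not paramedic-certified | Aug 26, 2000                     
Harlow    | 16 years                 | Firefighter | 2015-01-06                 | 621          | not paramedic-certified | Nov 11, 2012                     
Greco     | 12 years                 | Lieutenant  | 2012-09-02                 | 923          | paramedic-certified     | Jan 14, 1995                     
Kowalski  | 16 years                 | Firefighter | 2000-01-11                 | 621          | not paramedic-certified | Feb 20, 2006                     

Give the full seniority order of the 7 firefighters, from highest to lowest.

Nguyen, Greco, Tran, Moreau, Marchetti, Kowalski, Harlow

By rank: Nguyen, Greco, Tran and Moreau (Lieutenant); then Marchetti, Kowalski and Harlow (Firefighter).
Among Nguyen, Greco, Tran and Moreau, by total department service (higher first): Nguyen (23 years) before Greco (12 years) before Tran and Moreau (10 years).
Tran and Moreau are each paramedic-certified, so the next rule applies.
Tran and Moreau both have badge number 370, so the next rule applies.
Among Tran and Moreau, by date of promotion to current rank (later first) (reversed rule for this group): Tran (Jul 3, 1997) before Moreau (Dec 9, 1993).
Marchetti, Kowalski and Harlow all have total department service 16 years, so the next rule applies.
Marchetti, Kowalski and Harlow are each not paramedic-certified, so the next rule applies.
Among Marchetti, Kowalski and Harlow, by badge number (lower first): Marchetti (530) before Kowalski and Harlow (621).
Among Kowalski and Harlow, by date of promotion to current rank (earlier first): Kowalski (Feb 20, 2006) before Harlow (Nov 11, 2012).
Full order: Nguyen, Greco, Tran, Moreau, Marchetti, Kowalski, Harlow.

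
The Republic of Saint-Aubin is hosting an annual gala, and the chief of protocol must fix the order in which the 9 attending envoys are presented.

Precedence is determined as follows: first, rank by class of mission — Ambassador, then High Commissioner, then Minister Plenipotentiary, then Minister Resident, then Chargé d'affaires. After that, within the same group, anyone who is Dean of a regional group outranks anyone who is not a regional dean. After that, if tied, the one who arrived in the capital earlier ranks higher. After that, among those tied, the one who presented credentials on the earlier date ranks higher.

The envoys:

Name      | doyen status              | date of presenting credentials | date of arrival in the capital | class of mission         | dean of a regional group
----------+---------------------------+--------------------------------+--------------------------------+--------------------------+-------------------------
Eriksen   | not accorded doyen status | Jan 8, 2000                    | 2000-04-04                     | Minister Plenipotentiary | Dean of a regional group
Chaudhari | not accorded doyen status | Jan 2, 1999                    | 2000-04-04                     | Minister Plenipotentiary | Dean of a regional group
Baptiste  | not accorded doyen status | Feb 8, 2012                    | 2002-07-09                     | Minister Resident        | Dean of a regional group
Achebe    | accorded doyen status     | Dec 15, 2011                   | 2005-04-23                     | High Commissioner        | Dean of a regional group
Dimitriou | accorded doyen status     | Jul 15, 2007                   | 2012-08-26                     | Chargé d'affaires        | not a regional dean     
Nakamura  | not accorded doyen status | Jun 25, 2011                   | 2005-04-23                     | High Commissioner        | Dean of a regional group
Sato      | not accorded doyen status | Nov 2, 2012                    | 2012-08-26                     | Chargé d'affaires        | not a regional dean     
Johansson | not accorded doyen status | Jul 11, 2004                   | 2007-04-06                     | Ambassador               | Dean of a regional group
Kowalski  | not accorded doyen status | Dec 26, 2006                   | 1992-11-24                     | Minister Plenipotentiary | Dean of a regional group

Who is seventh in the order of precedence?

Baptiste

By class of mission: Johansson (Ambassador); then Nakamura and Achebe (High Commissioner); then Kowalski, Chaudhari and Eriksen (Minister Plenipotentiary); then Baptiste (Minister Resident); then Dimitriou and Sato (Chargé d'affaires).
Nakamura and Achebe are each Dean of a regional group, so the next rule applies.
Nakamura and Achebe both have date of arrival in the capital 2005-04-23, so the next rule applies.
Among Nakamura and Achebe, by date of presenting credentials (earlier first): Nakamura (Jun 25, 2011) before Achebe (Dec 15, 2011).
Kowalski, Chaudhari and Eriksen are each Dean of a regional group, so the next rule applies.
Among Kowalski, Chaudhari and Eriksen, by date of arrival in the capital (earlier first): Kowalski (1992-11-24) before Chaudhari and Eriksen (2000-04-04).
Among Chaudhari and Eriksen, by date of presenting credentials (earlier first): Chaudhari (Jan 2, 1999) before Eriksen (Jan 8, 2000).
Dimitriou and Sato are each not a regional dean, so the next rule applies.
Dimitriou and Sato both have date of arrival in the capital 2012-08-26, so the next rule applies.
Among Dimitriou and Sato, by date of presenting credentials (earlier first): Dimitriou (Jul 15, 2007) before Sato (Nov 2, 2012).
Order: Johansson, Nakamura, Achebe, Kowalski, Chaudhari, Eriksen, Baptiste, Dimitriou, Sato.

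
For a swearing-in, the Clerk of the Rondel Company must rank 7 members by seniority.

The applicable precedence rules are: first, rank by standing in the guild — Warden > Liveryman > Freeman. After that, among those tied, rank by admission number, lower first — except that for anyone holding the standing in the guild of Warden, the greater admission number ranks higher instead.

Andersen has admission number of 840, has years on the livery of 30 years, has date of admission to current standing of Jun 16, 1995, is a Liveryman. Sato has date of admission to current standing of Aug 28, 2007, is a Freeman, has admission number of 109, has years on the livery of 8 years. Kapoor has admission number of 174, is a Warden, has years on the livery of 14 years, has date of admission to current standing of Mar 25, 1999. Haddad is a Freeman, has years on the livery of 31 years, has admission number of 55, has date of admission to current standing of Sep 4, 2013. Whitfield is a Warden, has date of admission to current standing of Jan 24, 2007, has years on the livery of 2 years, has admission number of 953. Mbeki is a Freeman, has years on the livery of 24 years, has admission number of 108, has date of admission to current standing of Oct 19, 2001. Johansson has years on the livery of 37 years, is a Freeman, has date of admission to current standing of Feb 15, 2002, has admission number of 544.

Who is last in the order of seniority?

Johansson

By standing in the guild: Whitfield and Kapoor (Warden); then Andersen (Liveryman); then Haddad, Mbeki, Sato and Johansson (Freeman).
Among Whitfield and Kapoor, by admission number (higher first) (reversed rule for this group): Whitfield (953) before Kapoor (174).
Among Haddad, Mbeki, Sato and Johansson, by admission number (lower first): Haddad (55) before Mbeki (108) before Sato (109) before Johansson (544).
Order: Whitfield, Kapoor, Andersen, Haddad, Mbeki, Sato, Johansson.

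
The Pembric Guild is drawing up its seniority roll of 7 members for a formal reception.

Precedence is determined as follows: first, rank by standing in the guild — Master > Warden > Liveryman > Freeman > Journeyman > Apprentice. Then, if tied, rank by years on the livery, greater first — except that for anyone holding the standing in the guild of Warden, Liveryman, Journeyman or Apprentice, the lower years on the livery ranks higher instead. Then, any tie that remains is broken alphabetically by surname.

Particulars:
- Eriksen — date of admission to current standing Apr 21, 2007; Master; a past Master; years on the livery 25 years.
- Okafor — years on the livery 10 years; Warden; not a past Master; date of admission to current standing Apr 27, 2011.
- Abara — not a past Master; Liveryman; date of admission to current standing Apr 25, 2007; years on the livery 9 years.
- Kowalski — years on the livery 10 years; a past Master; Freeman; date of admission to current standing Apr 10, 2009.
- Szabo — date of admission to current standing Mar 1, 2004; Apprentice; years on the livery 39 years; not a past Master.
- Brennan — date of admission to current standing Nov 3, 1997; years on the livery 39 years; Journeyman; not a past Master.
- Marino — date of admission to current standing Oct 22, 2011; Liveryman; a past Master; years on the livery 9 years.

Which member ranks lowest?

Szabo

By standing in the guild: Eriksen (Master); then Okafor (Warden); then Abara and Marino (Liveryman); then Kowalski (Freeman); then Brennan (Journeyman); then Szabo (Apprentice).
Abara and Marino both have years on the livery 9 years, so the next rule applies.
Among Abara and Marino, alphabetically by surname: Abara before Marino.
Order: Eriksen, Okafor, Abara, Marino, Kowalski, Brennan, Szabo.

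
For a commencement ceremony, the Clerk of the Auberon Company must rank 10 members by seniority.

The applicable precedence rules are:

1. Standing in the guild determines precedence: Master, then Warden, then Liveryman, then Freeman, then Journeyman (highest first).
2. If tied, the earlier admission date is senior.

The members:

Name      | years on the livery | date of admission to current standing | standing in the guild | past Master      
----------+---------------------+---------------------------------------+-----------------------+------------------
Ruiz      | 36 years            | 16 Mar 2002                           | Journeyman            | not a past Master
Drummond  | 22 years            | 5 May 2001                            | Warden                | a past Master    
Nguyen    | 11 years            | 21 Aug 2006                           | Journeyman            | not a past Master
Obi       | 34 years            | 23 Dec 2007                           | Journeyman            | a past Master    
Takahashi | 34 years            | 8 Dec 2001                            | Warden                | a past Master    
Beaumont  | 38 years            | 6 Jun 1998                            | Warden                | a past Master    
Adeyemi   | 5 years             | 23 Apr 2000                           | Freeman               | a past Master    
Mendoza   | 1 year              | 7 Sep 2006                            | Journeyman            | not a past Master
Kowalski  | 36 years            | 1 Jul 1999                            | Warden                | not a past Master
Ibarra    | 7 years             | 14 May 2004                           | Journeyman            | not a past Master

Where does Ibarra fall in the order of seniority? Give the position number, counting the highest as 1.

7

By standing in the guild: Beaumont, Kowalski, Drummond and Takahashi (Warden); then Adeyemi (Freeman); then Ruiz, Ibarra, Nguyen, Mendoza and Obi (Journeyman).
Among Beaumont, Kowalski, Drummond and Takahashi, by date of admission to current standing (earlier first): Beaumont (6 Jun 1998) before Kowalski (1 Jul 1999) before Drummond (5 May 2001) before Takahashi (8 Dec 2001).
Among Ruiz, Ibarra, Nguyen, Mendoza and Obi, by date of admission to current standing (earlier first): Ruiz (16 Mar 2002) before Ibarra (14 May 2004) before Nguyen (21 Aug 2006) before Mendoza (7 Sep 2006) before Obi (23 Dec 2007).
Order: Beaumont, Kowalski, Drummond, Takahashi, Adeyemi, Ruiz, Ibarra, Nguyen, Mendoza, Obi. So position 7.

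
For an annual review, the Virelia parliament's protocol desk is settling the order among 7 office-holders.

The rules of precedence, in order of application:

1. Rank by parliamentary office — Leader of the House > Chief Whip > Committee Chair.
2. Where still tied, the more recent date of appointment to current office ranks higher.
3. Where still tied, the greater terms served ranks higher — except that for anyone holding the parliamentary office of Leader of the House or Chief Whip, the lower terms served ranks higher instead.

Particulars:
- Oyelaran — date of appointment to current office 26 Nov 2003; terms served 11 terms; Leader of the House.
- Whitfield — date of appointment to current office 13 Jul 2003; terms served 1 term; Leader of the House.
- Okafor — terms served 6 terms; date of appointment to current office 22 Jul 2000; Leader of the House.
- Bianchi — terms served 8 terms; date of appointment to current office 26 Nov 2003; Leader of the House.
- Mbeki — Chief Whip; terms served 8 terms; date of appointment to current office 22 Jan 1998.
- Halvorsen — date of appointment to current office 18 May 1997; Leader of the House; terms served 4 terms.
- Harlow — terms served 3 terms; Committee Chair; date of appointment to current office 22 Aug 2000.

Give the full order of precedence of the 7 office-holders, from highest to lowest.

Bianchi, Oyelaran, Whitfield, Okafor, Halvorsen, Mbeki, Harlow

By parliamentary office: Bianchi, Oyelaran, Whitfield, Okafor and Halvorsen (Leader of the House); then Mbeki (Chief Whip); then Harlow (Committee Chair).
Among Bianchi, Oyelaran, Whitfield, Okafor and Halvorsen, by date of appointment to current office (later first): Bianchi and Oyelaran (26 Nov 2003) before Whitfield (13 Jul 2003) before Okafor (22 Jul 2000) before Halvorsen (18 May 1997).
Among Bianchi and Oyelaran, by terms served (lower first) (reversed rule for this group): Bianchi (8 terms) before Oyelaran (11 terms).
Full order: Bianchi, Oyelaran, Whitfield, Okafor, Halvorsen, Mbeki, Harlow.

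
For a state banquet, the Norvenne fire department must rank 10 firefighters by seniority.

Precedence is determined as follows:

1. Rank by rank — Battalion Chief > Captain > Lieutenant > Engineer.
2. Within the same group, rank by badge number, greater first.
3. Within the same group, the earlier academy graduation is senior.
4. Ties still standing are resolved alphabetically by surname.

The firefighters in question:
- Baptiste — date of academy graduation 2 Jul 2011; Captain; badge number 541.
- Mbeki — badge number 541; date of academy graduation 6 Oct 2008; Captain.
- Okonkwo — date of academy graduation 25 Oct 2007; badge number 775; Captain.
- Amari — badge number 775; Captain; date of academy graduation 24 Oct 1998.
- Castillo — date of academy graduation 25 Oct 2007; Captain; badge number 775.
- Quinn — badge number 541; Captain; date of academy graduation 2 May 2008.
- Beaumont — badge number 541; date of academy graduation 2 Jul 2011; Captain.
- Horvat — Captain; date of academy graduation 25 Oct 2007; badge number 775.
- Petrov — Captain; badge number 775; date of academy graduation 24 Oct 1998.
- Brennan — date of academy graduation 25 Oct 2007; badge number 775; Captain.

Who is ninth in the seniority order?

Baptiste

By rank: Amari, Petrov, Brennan, Castillo, Horvat, Okonkwo, Quinn, Mbeki, Baptiste and Beaumont (Captain).
Among Amari, Petrov, Brennan, Castillo, Horvat, Okonkwo, Quinn, Mbeki, Baptiste and Beaumont, by badge number (higher first): Amari, Petrov, Brennan, Castillo, Horvat and Okonkwo (775) before Quinn, Mbeki, Baptiste and Beaumont (541).
Among Amari, Petrov, Brennan, Castillo, Horvat and Okonkwo, by date of academy graduation (earlier first): Amari and Petrov (24 Oct 1998) before Brennan, Castillo, Horvat and Okonkwo (25 Oct 2007).
Among Amari and Petrov, alphabetically by surname: Amari before Petrov.
Among Brennan, Castillo, Horvat and Okonkwo, alphabetically by surname: Brennan before Castillo before Horvat before Okonkwo.
Among Quinn, Mbeki, Baptiste and Beaumont, by date of academy graduation (earlier first): Quinn (2 May 2008) before Mbeki (6 Oct 2008) before Baptiste and Beaumont (2 Jul 2011).
Among Baptiste and Beaumont, alphabetically by surname: Baptiste before Beaumont.
Order: Amari, Petrov, Brennan, Castillo, Horvat, Okonkwo, Quinn, Mbeki, Baptiste, Beaumont.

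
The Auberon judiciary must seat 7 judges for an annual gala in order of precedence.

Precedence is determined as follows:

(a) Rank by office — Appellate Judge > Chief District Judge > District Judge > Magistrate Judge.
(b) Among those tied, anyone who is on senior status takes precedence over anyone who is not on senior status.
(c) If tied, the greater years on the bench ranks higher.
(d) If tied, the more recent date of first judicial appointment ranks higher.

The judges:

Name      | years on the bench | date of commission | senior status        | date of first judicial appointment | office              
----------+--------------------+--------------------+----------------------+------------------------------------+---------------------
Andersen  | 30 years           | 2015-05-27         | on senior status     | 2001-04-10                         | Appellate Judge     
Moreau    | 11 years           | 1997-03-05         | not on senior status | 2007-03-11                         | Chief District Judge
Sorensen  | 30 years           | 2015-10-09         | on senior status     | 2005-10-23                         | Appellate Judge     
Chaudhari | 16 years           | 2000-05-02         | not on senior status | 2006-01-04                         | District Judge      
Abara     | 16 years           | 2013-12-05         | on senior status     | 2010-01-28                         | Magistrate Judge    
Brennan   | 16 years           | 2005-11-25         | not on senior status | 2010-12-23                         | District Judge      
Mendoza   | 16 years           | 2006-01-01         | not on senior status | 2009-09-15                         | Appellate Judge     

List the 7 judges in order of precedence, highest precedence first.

Sorensen, Andersen, Mendoza, Moreau, Brennan, Chaudhari, Abara

By office: Sorensen, Andersen and Mendoza (Appellate Judge); then Moreau (Chief District Judge); then Brennan and Chaudhari (District Judge); then Abara (Magistrate Judge).
Among Sorensen, Andersen and Mendoza, on senior status before not on senior status: Sorensen and Andersen (on senior status) before Mendoza (not on senior status).
Sorensen and Andersen both have years on the bench 30 years, so the next rule applies.
Among Sorensen and Andersen, by date of first judicial appointment (later first): Sorensen (2005-10-23) before Andersen (2001-04-10).
Brennan and Chaudhari are each not on senior status, so the next rule applies.
Brennan and Chaudhari both have years on the bench 16 years, so the next rule applies.
Among Brennan and Chaudhari, by date of first judicial appointment (later first): Brennan (2010-12-23) before Chaudhari (2006-01-04).
Full order: Sorensen, Andersen, Mendoza, Moreau, Brennan, Chaudhari, Abara.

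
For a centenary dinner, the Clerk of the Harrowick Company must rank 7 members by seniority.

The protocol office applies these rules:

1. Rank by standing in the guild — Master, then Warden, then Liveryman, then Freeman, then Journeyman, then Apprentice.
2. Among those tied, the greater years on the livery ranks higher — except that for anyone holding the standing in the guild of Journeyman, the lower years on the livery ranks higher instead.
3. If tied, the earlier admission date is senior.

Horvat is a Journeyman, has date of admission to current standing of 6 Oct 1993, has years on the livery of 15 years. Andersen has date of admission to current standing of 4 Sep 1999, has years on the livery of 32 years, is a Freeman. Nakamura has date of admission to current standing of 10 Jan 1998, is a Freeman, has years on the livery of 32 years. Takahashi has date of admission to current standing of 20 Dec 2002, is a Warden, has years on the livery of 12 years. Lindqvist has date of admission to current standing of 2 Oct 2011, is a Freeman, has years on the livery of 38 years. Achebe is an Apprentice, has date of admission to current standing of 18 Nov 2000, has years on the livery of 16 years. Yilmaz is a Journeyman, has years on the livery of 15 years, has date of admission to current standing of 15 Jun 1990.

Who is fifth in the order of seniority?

Yilmaz

By standing in the guild: Takahashi (Warden); then Lindqvist, Nakamura and Andersen (Freeman); then Yilmaz and Horvat (Journeyman); then Achebe (Apprentice).
Among Lindqvist, Nakamura and Andersen, by years on the livery (higher first): Lindqvist (38 years) before Nakamura and Andersen (32 years).
Among Nakamura and Andersen, by date of admission to current standing (earlier first): Nakamura (10 Jan 1998) before Andersen (4 Sep 1999).
Yilmaz and Horvat both have years on the livery 15 years, so the next rule applies.
Among Yilmaz and Horvat, by date of admission to current standing (earlier first): Yilmaz (15 Jun 1990) before Horvat (6 Oct 1993).
Order: Takahashi, Lindqvist, Nakamura, Andersen, Yilmaz, Horvat, Achebe.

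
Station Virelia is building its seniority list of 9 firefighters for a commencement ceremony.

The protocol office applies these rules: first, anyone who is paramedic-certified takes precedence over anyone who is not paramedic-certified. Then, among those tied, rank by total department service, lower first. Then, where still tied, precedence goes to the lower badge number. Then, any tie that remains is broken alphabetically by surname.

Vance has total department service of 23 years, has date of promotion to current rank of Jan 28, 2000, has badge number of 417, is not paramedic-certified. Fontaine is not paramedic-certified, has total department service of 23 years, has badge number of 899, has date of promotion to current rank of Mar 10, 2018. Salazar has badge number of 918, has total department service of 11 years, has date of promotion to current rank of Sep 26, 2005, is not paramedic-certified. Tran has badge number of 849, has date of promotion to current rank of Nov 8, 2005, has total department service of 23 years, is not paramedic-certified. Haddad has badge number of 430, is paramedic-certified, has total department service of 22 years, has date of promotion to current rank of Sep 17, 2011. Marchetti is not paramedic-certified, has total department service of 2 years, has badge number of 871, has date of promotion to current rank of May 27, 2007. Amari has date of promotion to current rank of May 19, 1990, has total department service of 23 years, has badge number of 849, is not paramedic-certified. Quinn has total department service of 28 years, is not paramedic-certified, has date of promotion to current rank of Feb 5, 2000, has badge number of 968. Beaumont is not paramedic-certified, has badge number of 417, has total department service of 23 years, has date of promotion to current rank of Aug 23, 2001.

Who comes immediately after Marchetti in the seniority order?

By the first rule: Haddad (paramedic-certified); then Marchetti, Salazar, Beaumont, Vance, Amari, Tran, Fontaine and Quinn (each not paramedic-certified).
Among Marchetti, Salazar, Beaumont, Vance, Amari, Tran, Fontaine and Quinn, by total department service (lower first): Marchetti (2 years) before Salazar (11 years) before Beaumont, Vance, Amari, Tran and Fontaine (23 years) before Quinn (28 years).
Among Beaumont, Vance, Amari, Tran and Fontaine, by badge number (lower first): Beaumont and Vance (417) before Amari and Tran (849) before Fontaine (899).
Among Beaumont and Vance, alphabetically by surname: Beaumont before Vance.
Among Amari and Tran, alphabetically by surname: Amari before Tran.
Order: Haddad, Marchetti, Salazar, Beaumont, Vance, Amari, Tran, Fontaine, Quinn.

Salazar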